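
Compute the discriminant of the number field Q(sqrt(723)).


For K = Q(sqrt(d)) with d squarefree: disc(K) = d if d = 1 mod 4, and disc(K) = 4d if d = 2 or 3 mod 4.
Here d = 723, and d mod 4 = 3.
d = 3 mod 4, not 1 (O_K = Z[sqrt(d)]), so disc(K) = 4d = 4 * (723) = 2892

2892


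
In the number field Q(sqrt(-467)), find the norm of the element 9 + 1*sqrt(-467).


N(a + b*sqrt(d)) = a^2 - d*b^2
= (9)^2 - (-467)*(1)^2
= 81 + 467
= 548

548


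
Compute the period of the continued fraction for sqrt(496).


Run the CF algorithm for sqrt(496).
a_0 = floor(sqrt(496)) = 22; set m_0=0, q_0=1.
Recurrence: m' = q*a - m,  q' = (d - m'^2)/q,  a' = floor((a_0 + m')/q').
  step 1: m=22, q=12, a=3
  step 2: m=14, q=25, a=1
  step 3: m=11, q=15, a=2
  step 4: m=19, q=9, a=4
  step 5: m=17, q=23, a=1
  step 6: m=6, q=20, a=1
  step 7: m=14, q=15, a=2
  step 8: m=16, q=16, a=2
  step 9: m=16, q=15, a=2
  step 10: m=14, q=20, a=1
  step 11: m=6, q=23, a=1
  step 12: m=17, q=9, a=4
  step 13: m=19, q=15, a=2
  step 14: m=11, q=25, a=1
  step 15: m=14, q=12, a=3
  step 16: m=22, q=1, a=44
a_16 = 2*a_0 = 44, so the period closes here.
sqrt(496) = [22; 3, 1, 2, 4, 1, 1, 2, 2, 2, 1, 1, 4, 2, 1, 3, 44]
Period length = 16

16


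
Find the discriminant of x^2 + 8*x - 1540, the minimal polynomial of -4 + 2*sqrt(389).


The element -4 + 2*sqrt(389) has minimal polynomial:
x^2 + 8*x - 1540
Discriminant = (8)^2 - 4*(-1540)
= 64 + 6160
= 6224

6224


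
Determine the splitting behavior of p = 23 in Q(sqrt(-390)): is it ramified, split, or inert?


K = Q(sqrt(-390)). Since d mod 4 = 2, disc(K) = -1560.
Check p | disc: -1560 mod 23 = 4.
p does not divide disc. Compute Legendre symbol (d/p):
1^((23-1)/2) mod 23 = 1
(d/p) = 1, so p splits: (p) = P*P' with e=1, f=1, g=2.
Therefore p is split.

split


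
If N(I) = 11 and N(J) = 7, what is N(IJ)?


N(IJ) = N(I) * N(J)
= 11 * 7
= 77

77


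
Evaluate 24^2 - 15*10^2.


x^2 - d*y^2
= 24^2 - 15*10^2
= 576 - 1500
= -924

-924


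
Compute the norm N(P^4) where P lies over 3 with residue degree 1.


N(P^a) = p^(a*f)
= 3^(4*1)
= 3^4
= 81

81


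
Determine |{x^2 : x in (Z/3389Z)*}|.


For prime p, the number of non-zero quadratic residues is (p-1)/2.
= (3389-1)/2
= 1694

1694


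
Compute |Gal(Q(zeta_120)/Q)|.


|Gal(Q(zeta_120)/Q)| = phi(120)
= 32

32


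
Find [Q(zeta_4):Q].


The degree equals Euler's totient phi(4).
4 = 2^2
phi(4) = 2

2


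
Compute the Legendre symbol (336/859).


p = 859 is prime, so compute (336/859) with the reciprocity algorithm (Jacobi-symbol steps: pull out 2s via (2/n), flip via reciprocity, reduce):
  pull out 2: (2/859) = -1  (since 859 mod 8 = 3)
  pull out 2: (2/859) = -1  (since 859 mod 8 = 3)
  pull out 2: (2/859) = -1  (since 859 mod 8 = 3)
  pull out 2: (2/859) = -1  (since 859 mod 8 = 3)
  reciprocity: (21/859) -> +(859/21)
  reduce: (19/21)
  reciprocity: (19/21) -> +(21/19)
  reduce: (2/19)
  pull out 2: (2/19) = -1  (since 19 mod 8 = 3)
  (1/19) = 1
Product of signs = -1
(336/859) = -1

-1


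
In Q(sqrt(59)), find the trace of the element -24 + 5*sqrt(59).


Tr(a + b*sqrt(d)) = (a + b*sqrt(d)) + (a - b*sqrt(d)) = 2a
= 2 * (-24)
= -48

-48


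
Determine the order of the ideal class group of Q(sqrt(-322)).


K = Q(sqrt(-322)). d mod 4 = 2, so D = disc(K) = 4d = -1288
h(K) equals the number of primitive reduced positive-definite forms (a, b, c) = a*x^2 + b*x*y + c*y^2 with b^2 - 4ac = D,
where reduced means |b| <= a <= c, with b >= 0 whenever |b| = a or a = c, and primitive means gcd(a, b, c) = 1.
Reduced forces 3a^2 <= |D| = 1288, so 1 <= a <= 20; b must have the parity of D, and c = (b^2 - D)/(4a) must be an integer >= a.
Enumerate a = 1..20, b in [-a, a]:
  a=1: (1, 0, 322)  [1]
  a=2: (2, 0, 161)  [1]
  a=3..6: none
  a=7: (7, 0, 46)  [1]
  a=8..12: none
  a=13: (13, -8, 26), (13, 8, 26)  [2]
  a=14: (14, 0, 23)  [1]
  a=15..16: none
  a=17: (17, -2, 19), (17, 2, 19)  [2]
  a=18..20: none
Total reduced forms: 1 + 1 + 1 + 2 + 1 + 2 = 8
h = 8

8


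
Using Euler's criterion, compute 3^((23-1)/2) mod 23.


p = 23 is prime and the exponent is (p-1)/2 = 11, so by Euler's criterion 3^11 = (3/23) = +1 or -1 mod 23.
Compute by square-and-multiply:
  11 = 8 + 2 + 1 (binary 1011)
  Repeated squaring mod 23: 3^1 = 3, 3^2 = 9, 3^4 = 12, 3^8 = 6
  3^11 = 3^8 * 3^2 * 3^1 = 6 * 9 * 3 mod 23
    6 * 9 = 54 = 8 mod 23
    8 * 3 = 24 = 1 mod 23
  3^11 = 1 mod 23
Result 1: 3 is a quadratic residue mod 23.
3^11 mod 23 = 1

1


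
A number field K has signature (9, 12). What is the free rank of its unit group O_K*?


By Dirichlet's unit theorem:
rank = r1 + r2 - 1
= 9 + 12 - 1
= 20

20


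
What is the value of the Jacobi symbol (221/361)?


Compute (221/361) via quadratic reciprocity:
  reciprocity: (221/361) -> +(361/221)
  reduce: (140/221)
  pull out 2: (2/221) = -1  (since 221 mod 8 = 5)
  pull out 2: (2/221) = -1  (since 221 mod 8 = 5)
  reciprocity: (35/221) -> +(221/35)
  reduce: (11/35)
  reciprocity: (11/35) -> -(35/11)
  reduce: (2/11)
  pull out 2: (2/11) = -1  (since 11 mod 8 = 3)
  (1/11) = 1
Product of signs = 1

1


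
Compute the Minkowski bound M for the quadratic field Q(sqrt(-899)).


d = -899, d mod 4 = 1, so disc(K) = d = -899; |disc(K)| = 899
Imaginary quadratic field, so n = 2, s = r2 = 1, r1 = 0
M = (n!/n^n) * (4/pi)^s * sqrt(|disc(K)|) = (2!/2^2) * (4/pi)^1 * sqrt(899)
= 0.5 * 1.273240 * 29.983329
= 19.0880

19.0880


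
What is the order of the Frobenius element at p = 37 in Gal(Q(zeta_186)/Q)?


The Frobenius at p in Gal(Q(zeta_n)/Q) = (Z/nZ)* is the class of p, so its order is ord_186(37), the smallest k >= 1 with 37^k = 1 mod 186.
n = 186 = 2 * 3 * 31, phi(186) = 60; the order divides phi(n).
Divisors of 60: 1, 2, 3, 4, 5, 6, 10, 12, 15, 20, 30, 60
Repeated squaring mod 186: 37^1 = 37, 37^2 = 67, 37^4 = 25, 37^8 = 67, 37^16 = 25, 37^32 = 67
Test divisors in increasing order:
  k=1: 37^1 = 37 mod 186
  k=2: 37^2 = 67 mod 186
  k=3: 37^3 = 67 * 37 = 61 mod 186
  k=4: 37^4 = 25 mod 186
  k=5: 37^5 = 25 * 37 = 181 mod 186
  k=6: 37^6 = 25 * 67 = 1 mod 186  <- first divisor giving 1
Order = 6

6


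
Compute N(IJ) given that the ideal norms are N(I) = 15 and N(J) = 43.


N(IJ) = N(I) * N(J)
= 15 * 43
= 645

645


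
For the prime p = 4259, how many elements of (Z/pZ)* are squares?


For prime p, the number of non-zero quadratic residues is (p-1)/2.
= (4259-1)/2
= 2129

2129


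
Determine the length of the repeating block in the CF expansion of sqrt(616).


Run the CF algorithm for sqrt(616).
a_0 = floor(sqrt(616)) = 24; set m_0=0, q_0=1.
Recurrence: m' = q*a - m,  q' = (d - m'^2)/q,  a' = floor((a_0 + m')/q').
  step 1: m=24, q=40, a=1
  step 2: m=16, q=9, a=4
  step 3: m=20, q=24, a=1
  step 4: m=4, q=25, a=1
  step 5: m=21, q=7, a=6
  step 6: m=21, q=25, a=1
  step 7: m=4, q=24, a=1
  step 8: m=20, q=9, a=4
  step 9: m=16, q=40, a=1
  step 10: m=24, q=1, a=48
a_10 = 2*a_0 = 48, so the period closes here.
sqrt(616) = [24; 1, 4, 1, 1, 6, 1, 1, 4, 1, 48]
Period length = 10

10


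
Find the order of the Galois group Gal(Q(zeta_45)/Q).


|Gal(Q(zeta_45)/Q)| = phi(45)
= 24

24


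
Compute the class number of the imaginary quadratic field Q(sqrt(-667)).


K = Q(sqrt(-667)). d mod 4 = 1, so D = disc(K) = d = -667
h(K) equals the number of primitive reduced positive-definite forms (a, b, c) = a*x^2 + b*x*y + c*y^2 with b^2 - 4ac = D,
where reduced means |b| <= a <= c, with b >= 0 whenever |b| = a or a = c, and primitive means gcd(a, b, c) = 1.
Reduced forces 3a^2 <= |D| = 667, so 1 <= a <= 14; b must have the parity of D, and c = (b^2 - D)/(4a) must be an integer >= a.
Enumerate a = 1..14, b in [-a, a]:
  a=1: (1, 1, 167)  [1]
  a=2..10: none
  a=11: (11, -9, 17), (11, 9, 17)  [2]
  a=12: none
  a=13: (13, 3, 13)  [1]
  a=14: none
Total reduced forms: 1 + 2 + 1 = 4
h = 4

4


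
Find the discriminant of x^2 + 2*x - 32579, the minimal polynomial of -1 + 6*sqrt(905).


The element -1 + 6*sqrt(905) has minimal polynomial:
x^2 + 2*x - 32579
Discriminant = (2)^2 - 4*(-32579)
= 4 + 130316
= 130320

130320


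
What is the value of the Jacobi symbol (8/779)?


Compute (8/779) via quadratic reciprocity:
  pull out 2: (2/779) = -1  (since 779 mod 8 = 3)
  pull out 2: (2/779) = -1  (since 779 mod 8 = 3)
  pull out 2: (2/779) = -1  (since 779 mod 8 = 3)
  (1/779) = 1
Product of signs = -1

-1


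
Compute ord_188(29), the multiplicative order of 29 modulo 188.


We want ord_188(29), the smallest k >= 1 with 29^k = 1 mod 188.
n = 188 = 2^2 * 47, phi(188) = 92; the order divides phi(n).
Divisors of 92: 1, 2, 4, 23, 46, 92
Repeated squaring mod 188: 29^1 = 29, 29^2 = 89, 29^4 = 25, 29^8 = 61, 29^16 = 149, 29^32 = 17, 29^64 = 101
Test divisors in increasing order:
  k=1: 29^1 = 29 mod 188
  k=2: 29^2 = 89 mod 188
  k=4: 29^4 = 25 mod 188
  k=23: 29^23 = 149 * 25 * 89 * 29 = 93 mod 188
  k=46: 29^46 = 17 * 61 * 25 * 89 = 1 mod 188  <- first divisor giving 1
Order = 46

46


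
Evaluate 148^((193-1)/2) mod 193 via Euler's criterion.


p = 193 is prime and the exponent is (p-1)/2 = 96, so by Euler's criterion 148^96 = (148/193) = +1 or -1 mod 193.
Compute by square-and-multiply:
  96 = 64 + 32 (binary 1100000)
  Repeated squaring mod 193: 148^1 = 148, 148^2 = 95, 148^4 = 147, 148^8 = 186, 148^16 = 49, 148^32 = 85, 148^64 = 84
  148^96 = 148^64 * 148^32 = 84 * 85 mod 193
    84 * 85 = 7140 = 192 mod 193
  148^96 = 192 mod 193
Result 192 = p - 1 = -1 mod 193: 148 is a quadratic non-residue mod 193. As a residue in [0, p-1] the value is 192.
148^96 mod 193 = 192

192


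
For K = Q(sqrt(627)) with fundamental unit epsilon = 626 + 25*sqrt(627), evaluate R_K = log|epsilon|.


epsilon = 626 + 25*sqrt(627)
= 1251.9992
R = ln(1251.9992)
= 7.1325

7.1325


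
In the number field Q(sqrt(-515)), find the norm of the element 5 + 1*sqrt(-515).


N(a + b*sqrt(d)) = a^2 - d*b^2
= (5)^2 - (-515)*(1)^2
= 25 + 515
= 540

540


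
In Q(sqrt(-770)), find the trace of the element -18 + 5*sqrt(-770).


Tr(a + b*sqrt(d)) = (a + b*sqrt(d)) + (a - b*sqrt(d)) = 2a
= 2 * (-18)
= -36

-36


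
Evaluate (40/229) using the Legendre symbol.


p = 229 is prime, so compute (40/229) with the reciprocity algorithm (Jacobi-symbol steps: pull out 2s via (2/n), flip via reciprocity, reduce):
  pull out 2: (2/229) = -1  (since 229 mod 8 = 5)
  pull out 2: (2/229) = -1  (since 229 mod 8 = 5)
  pull out 2: (2/229) = -1  (since 229 mod 8 = 5)
  reciprocity: (5/229) -> +(229/5)
  reduce: (4/5)
  pull out 2: (2/5) = -1  (since 5 mod 8 = 5)
  pull out 2: (2/5) = -1  (since 5 mod 8 = 5)
  (1/5) = 1
Product of signs = -1
(40/229) = -1

-1


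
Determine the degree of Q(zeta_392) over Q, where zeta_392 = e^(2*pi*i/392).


The degree equals Euler's totient phi(392).
392 = 2^3 * 7^2
phi(392) = 168

168


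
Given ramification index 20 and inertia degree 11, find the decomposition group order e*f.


|D_P| = e * f
= 20 * 11
= 220

220


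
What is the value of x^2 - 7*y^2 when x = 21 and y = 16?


x^2 - d*y^2
= 21^2 - 7*16^2
= 441 - 1792
= -1351

-1351


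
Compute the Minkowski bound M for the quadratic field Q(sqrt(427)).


d = 427, d mod 4 = 3, so disc(K) = 4d = 1708; |disc(K)| = 1708
Real quadratic field, so n = 2, s = r2 = 0, r1 = 2
M = (n!/n^n) * (4/pi)^s * sqrt(|disc(K)|) = (2!/2^2) * (4/pi)^0 * sqrt(1708)
= 0.5 * 1.000000 * 41.327957
= 20.6640

20.6640


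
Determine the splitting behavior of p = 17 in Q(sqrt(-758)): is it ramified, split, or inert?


K = Q(sqrt(-758)). Since d mod 4 = 2, disc(K) = -3032.
Check p | disc: -3032 mod 17 = 11.
p does not divide disc. Compute Legendre symbol (d/p):
7^((17-1)/2) mod 17 = -1
(d/p) = -1, so p is inert: (p) stays prime with e=1, f=2, g=1.
Therefore p is inert.

inert


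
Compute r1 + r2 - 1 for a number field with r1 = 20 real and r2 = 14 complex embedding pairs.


By Dirichlet's unit theorem:
rank = r1 + r2 - 1
= 20 + 14 - 1
= 33

33


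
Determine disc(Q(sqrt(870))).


For K = Q(sqrt(d)) with d squarefree: disc(K) = d if d = 1 mod 4, and disc(K) = 4d if d = 2 or 3 mod 4.
Here d = 870, and d mod 4 = 2.
d = 2 mod 4, not 1 (O_K = Z[sqrt(d)]), so disc(K) = 4d = 4 * (870) = 3480

3480


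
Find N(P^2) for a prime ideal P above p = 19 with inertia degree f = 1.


N(P^a) = p^(a*f)
= 19^(2*1)
= 19^2
= 361

361


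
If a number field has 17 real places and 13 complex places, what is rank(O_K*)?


By Dirichlet's unit theorem:
rank = r1 + r2 - 1
= 17 + 13 - 1
= 29

29


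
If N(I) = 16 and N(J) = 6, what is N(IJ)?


N(IJ) = N(I) * N(J)
= 16 * 6
= 96

96


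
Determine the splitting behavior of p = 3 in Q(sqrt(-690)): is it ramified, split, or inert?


K = Q(sqrt(-690)). Since d mod 4 = 2, disc(K) = -2760.
Check p | disc: -2760 mod 3 = 0.
p divides disc, so p ramifies: (p) = P^2 with e=2, f=1, g=1.
Therefore p is ramified.

ramified


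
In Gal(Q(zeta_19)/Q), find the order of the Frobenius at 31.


The Frobenius at p in Gal(Q(zeta_n)/Q) = (Z/nZ)* is the class of p, so its order is ord_19(31), the smallest k >= 1 with 31^k = 1 mod 19.
n = 19 = 19, phi(19) = 18; the order divides phi(n).
Divisors of 18: 1, 2, 3, 6, 9, 18
Repeated squaring mod 19: 31^1 = 12, 31^2 = 11, 31^4 = 7, 31^8 = 11, 31^16 = 7
Test divisors in increasing order:
  k=1: 31^1 = 12 mod 19
  k=2: 31^2 = 11 mod 19
  k=3: 31^3 = 11 * 12 = 18 mod 19
  k=6: 31^6 = 7 * 11 = 1 mod 19  <- first divisor giving 1
Order = 6

6


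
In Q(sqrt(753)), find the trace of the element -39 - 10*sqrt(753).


Tr(a + b*sqrt(d)) = (a + b*sqrt(d)) + (a - b*sqrt(d)) = 2a
= 2 * (-39)
= -78

-78


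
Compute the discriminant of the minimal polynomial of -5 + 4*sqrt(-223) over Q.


The element -5 + 4*sqrt(-223) has minimal polynomial:
x^2 + 10*x + 3593
Discriminant = (10)^2 - 4*(3593)
= 100 - 14372
= -14272

-14272


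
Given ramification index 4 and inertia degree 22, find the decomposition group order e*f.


|D_P| = e * f
= 4 * 22
= 88

88


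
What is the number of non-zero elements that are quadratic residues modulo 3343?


For prime p, the number of non-zero quadratic residues is (p-1)/2.
= (3343-1)/2
= 1671

1671


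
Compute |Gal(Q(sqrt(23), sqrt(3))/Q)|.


The 2 square roots of distinct primes are multiplicatively independent over Q,
so [K:Q] = 2^2 and Gal(K/Q) is isomorphic to (Z/2Z)^2.
|Gal| = 2^2 = 4

4


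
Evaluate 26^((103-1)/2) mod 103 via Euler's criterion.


p = 103 is prime and the exponent is (p-1)/2 = 51, so by Euler's criterion 26^51 = (26/103) = +1 or -1 mod 103.
Compute by square-and-multiply:
  51 = 32 + 16 + 2 + 1 (binary 110011)
  Repeated squaring mod 103: 26^1 = 26, 26^2 = 58, 26^4 = 68, 26^8 = 92, 26^16 = 18, 26^32 = 15
  26^51 = 26^32 * 26^16 * 26^2 * 26^1 = 15 * 18 * 58 * 26 mod 103
    15 * 18 = 270 = 64 mod 103
    64 * 58 = 3712 = 4 mod 103
    4 * 26 = 104 = 1 mod 103
  26^51 = 1 mod 103
Result 1: 26 is a quadratic residue mod 103.
26^51 mod 103 = 1

1


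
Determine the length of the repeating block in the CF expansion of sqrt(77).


Run the CF algorithm for sqrt(77).
a_0 = floor(sqrt(77)) = 8; set m_0=0, q_0=1.
Recurrence: m' = q*a - m,  q' = (d - m'^2)/q,  a' = floor((a_0 + m')/q').
  step 1: m=8, q=13, a=1
  step 2: m=5, q=4, a=3
  step 3: m=7, q=7, a=2
  step 4: m=7, q=4, a=3
  step 5: m=5, q=13, a=1
  step 6: m=8, q=1, a=16
a_6 = 2*a_0 = 16, so the period closes here.
sqrt(77) = [8; 1, 3, 2, 3, 1, 16]
Period length = 6

6


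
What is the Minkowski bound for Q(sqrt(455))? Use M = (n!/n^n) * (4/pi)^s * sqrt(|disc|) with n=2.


d = 455, d mod 4 = 3, so disc(K) = 4d = 1820; |disc(K)| = 1820
Real quadratic field, so n = 2, s = r2 = 0, r1 = 2
M = (n!/n^n) * (4/pi)^s * sqrt(|disc(K)|) = (2!/2^2) * (4/pi)^0 * sqrt(1820)
= 0.5 * 1.000000 * 42.661458
= 21.3307

21.3307


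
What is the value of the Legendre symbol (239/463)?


p = 463 is prime, so compute (239/463) with the reciprocity algorithm (Jacobi-symbol steps: pull out 2s via (2/n), flip via reciprocity, reduce):
  reciprocity: (239/463) -> -(463/239)
  reduce: (224/239)
  pull out 2: (2/239) = +1  (since 239 mod 8 = 7)
  pull out 2: (2/239) = +1  (since 239 mod 8 = 7)
  pull out 2: (2/239) = +1  (since 239 mod 8 = 7)
  pull out 2: (2/239) = +1  (since 239 mod 8 = 7)
  pull out 2: (2/239) = +1  (since 239 mod 8 = 7)
  reciprocity: (7/239) -> -(239/7)
  reduce: (1/7)
  (1/7) = 1
Product of signs = 1
(239/463) = 1

1


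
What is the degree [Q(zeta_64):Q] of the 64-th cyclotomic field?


The degree equals Euler's totient phi(64).
64 = 2^6
phi(64) = 32

32


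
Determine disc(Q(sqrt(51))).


For K = Q(sqrt(d)) with d squarefree: disc(K) = d if d = 1 mod 4, and disc(K) = 4d if d = 2 or 3 mod 4.
Here d = 51, and d mod 4 = 3.
d = 3 mod 4, not 1 (O_K = Z[sqrt(d)]), so disc(K) = 4d = 4 * (51) = 204

204


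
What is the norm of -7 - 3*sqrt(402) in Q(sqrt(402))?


N(a + b*sqrt(d)) = a^2 - d*b^2
= (-7)^2 - (402)*(-3)^2
= 49 - 3618
= -3569

-3569


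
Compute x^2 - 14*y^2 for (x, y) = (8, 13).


x^2 - d*y^2
= 8^2 - 14*13^2
= 64 - 2366
= -2302

-2302


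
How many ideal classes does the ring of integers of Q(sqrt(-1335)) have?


K = Q(sqrt(-1335)). d mod 4 = 1, so D = disc(K) = d = -1335
h(K) equals the number of primitive reduced positive-definite forms (a, b, c) = a*x^2 + b*x*y + c*y^2 with b^2 - 4ac = D,
where reduced means |b| <= a <= c, with b >= 0 whenever |b| = a or a = c, and primitive means gcd(a, b, c) = 1.
Reduced forces 3a^2 <= |D| = 1335, so 1 <= a <= 21; b must have the parity of D, and c = (b^2 - D)/(4a) must be an integer >= a.
Enumerate a = 1..21, b in [-a, a]:
  a=1: (1, 1, 334)  [1]
  a=2: (2, -1, 167), (2, 1, 167)  [2]
  a=3: (3, 3, 112)  [1]
  a=4: (4, -3, 84), (4, 3, 84)  [2]
  a=5: (5, 5, 68)  [1]
  a=6: (6, -3, 56), (6, 3, 56)  [2]
  a=7: (7, -3, 48), (7, 3, 48)  [2]
  a=8: (8, -3, 42), (8, 3, 42)  [2]
  a=9: none
  a=10: (10, -5, 34), (10, 5, 34)  [2]
  a=11: none
  a=12: (12, -3, 28), (12, 3, 28)  [2]
  a=13: (13, -11, 28), (13, 11, 28)  [2]
  a=14: (14, -11, 26), (14, -3, 24), (14, 3, 24), (14, 11, 26)  [4]
  a=15: (15, 15, 26)  [1]
  a=16: (16, -3, 21), (16, 3, 21)  [2]
  a=17: (17, -5, 20), (17, 5, 20)  [2]
  a=18..21: none
Total reduced forms: 1 + 2 + 1 + 2 + 1 + 2 + 2 + 2 + 2 + 2 + 2 + 4 + 1 + 2 + 2 = 28
h = 28

28


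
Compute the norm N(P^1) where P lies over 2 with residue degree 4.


N(P^a) = p^(a*f)
= 2^(1*4)
= 2^4
= 16

16


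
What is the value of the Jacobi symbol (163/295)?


Compute (163/295) via quadratic reciprocity:
  reciprocity: (163/295) -> -(295/163)
  reduce: (132/163)
  pull out 2: (2/163) = -1  (since 163 mod 8 = 3)
  pull out 2: (2/163) = -1  (since 163 mod 8 = 3)
  reciprocity: (33/163) -> +(163/33)
  reduce: (31/33)
  reciprocity: (31/33) -> +(33/31)
  reduce: (2/31)
  pull out 2: (2/31) = +1  (since 31 mod 8 = 7)
  (1/31) = 1
Product of signs = -1

-1


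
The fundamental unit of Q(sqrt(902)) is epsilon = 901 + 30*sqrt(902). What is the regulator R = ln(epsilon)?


epsilon = 901 + 30*sqrt(902)
= 1801.9994
R = ln(1801.9994)
= 7.4967

7.4967


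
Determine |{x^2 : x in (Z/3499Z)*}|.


For prime p, the number of non-zero quadratic residues is (p-1)/2.
= (3499-1)/2
= 1749

1749


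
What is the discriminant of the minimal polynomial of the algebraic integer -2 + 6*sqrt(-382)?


The element -2 + 6*sqrt(-382) has minimal polynomial:
x^2 + 4*x + 13756
Discriminant = (4)^2 - 4*(13756)
= 16 - 55024
= -55008

-55008


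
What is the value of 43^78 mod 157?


p = 157 is prime and the exponent is (p-1)/2 = 78, so by Euler's criterion 43^78 = (43/157) = +1 or -1 mod 157.
Compute by square-and-multiply:
  78 = 64 + 8 + 4 + 2 (binary 1001110)
  Repeated squaring mod 157: 43^1 = 43, 43^2 = 122, 43^4 = 126, 43^8 = 19, 43^16 = 47, 43^32 = 11, 43^64 = 121
  43^78 = 43^64 * 43^8 * 43^4 * 43^2 = 121 * 19 * 126 * 122 mod 157
    121 * 19 = 2299 = 101 mod 157
    101 * 126 = 12726 = 9 mod 157
    9 * 122 = 1098 = 156 mod 157
  43^78 = 156 mod 157
Result 156 = p - 1 = -1 mod 157: 43 is a quadratic non-residue mod 157. As a residue in [0, p-1] the value is 156.
43^78 mod 157 = 156

156


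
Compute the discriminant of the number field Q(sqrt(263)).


For K = Q(sqrt(d)) with d squarefree: disc(K) = d if d = 1 mod 4, and disc(K) = 4d if d = 2 or 3 mod 4.
Here d = 263, and d mod 4 = 3.
d = 3 mod 4, not 1 (O_K = Z[sqrt(d)]), so disc(K) = 4d = 4 * (263) = 1052

1052


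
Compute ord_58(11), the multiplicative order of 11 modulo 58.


We want ord_58(11), the smallest k >= 1 with 11^k = 1 mod 58.
n = 58 = 2 * 29, phi(58) = 28; the order divides phi(n).
Divisors of 28: 1, 2, 4, 7, 14, 28
Repeated squaring mod 58: 11^1 = 11, 11^2 = 5, 11^4 = 25, 11^8 = 45, 11^16 = 53
Test divisors in increasing order:
  k=1: 11^1 = 11 mod 58
  k=2: 11^2 = 5 mod 58
  k=4: 11^4 = 25 mod 58
  k=7: 11^7 = 25 * 5 * 11 = 41 mod 58
  k=14: 11^14 = 45 * 25 * 5 = 57 mod 58
  k=28: 11^28 = 53 * 45 * 25 = 1 mod 58  <- first divisor giving 1
Order = 28

28


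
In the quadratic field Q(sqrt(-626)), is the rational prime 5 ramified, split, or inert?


K = Q(sqrt(-626)). Since d mod 4 = 2, disc(K) = -2504.
Check p | disc: -2504 mod 5 = 1.
p does not divide disc. Compute Legendre symbol (d/p):
4^((5-1)/2) mod 5 = 1
(d/p) = 1, so p splits: (p) = P*P' with e=1, f=1, g=2.
Therefore p is split.

split


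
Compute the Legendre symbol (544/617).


p = 617 is prime, so compute (544/617) with the reciprocity algorithm (Jacobi-symbol steps: pull out 2s via (2/n), flip via reciprocity, reduce):
  pull out 2: (2/617) = +1  (since 617 mod 8 = 1)
  pull out 2: (2/617) = +1  (since 617 mod 8 = 1)
  pull out 2: (2/617) = +1  (since 617 mod 8 = 1)
  pull out 2: (2/617) = +1  (since 617 mod 8 = 1)
  pull out 2: (2/617) = +1  (since 617 mod 8 = 1)
  reciprocity: (17/617) -> +(617/17)
  reduce: (5/17)
  reciprocity: (5/17) -> +(17/5)
  reduce: (2/5)
  pull out 2: (2/5) = -1  (since 5 mod 8 = 5)
  (1/5) = 1
Product of signs = -1
(544/617) = -1

-1


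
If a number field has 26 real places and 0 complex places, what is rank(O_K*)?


By Dirichlet's unit theorem:
rank = r1 + r2 - 1
= 26 + 0 - 1
= 25

25


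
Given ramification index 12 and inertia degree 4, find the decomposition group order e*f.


|D_P| = e * f
= 12 * 4
= 48

48


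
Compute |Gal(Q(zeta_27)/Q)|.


|Gal(Q(zeta_27)/Q)| = phi(27)
= 18

18


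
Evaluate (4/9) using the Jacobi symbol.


Compute (4/9) via quadratic reciprocity:
  pull out 2: (2/9) = +1  (since 9 mod 8 = 1)
  pull out 2: (2/9) = +1  (since 9 mod 8 = 1)
  (1/9) = 1
Product of signs = 1

1


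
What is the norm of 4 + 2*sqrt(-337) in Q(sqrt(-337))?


N(a + b*sqrt(d)) = a^2 - d*b^2
= (4)^2 - (-337)*(2)^2
= 16 + 1348
= 1364

1364


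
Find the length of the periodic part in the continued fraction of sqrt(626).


Run the CF algorithm for sqrt(626).
a_0 = floor(sqrt(626)) = 25; set m_0=0, q_0=1.
Recurrence: m' = q*a - m,  q' = (d - m'^2)/q,  a' = floor((a_0 + m')/q').
  step 1: m=25, q=1, a=50
a_1 = 2*a_0 = 50, so the period closes here.
sqrt(626) = [25; 50]
Period length = 1

1


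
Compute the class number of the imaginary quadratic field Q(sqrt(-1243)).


K = Q(sqrt(-1243)). d mod 4 = 1, so D = disc(K) = d = -1243
h(K) equals the number of primitive reduced positive-definite forms (a, b, c) = a*x^2 + b*x*y + c*y^2 with b^2 - 4ac = D,
where reduced means |b| <= a <= c, with b >= 0 whenever |b| = a or a = c, and primitive means gcd(a, b, c) = 1.
Reduced forces 3a^2 <= |D| = 1243, so 1 <= a <= 20; b must have the parity of D, and c = (b^2 - D)/(4a) must be an integer >= a.
Enumerate a = 1..20, b in [-a, a]:
  a=1: (1, 1, 311)  [1]
  a=2..10: none
  a=11: (11, 11, 31)  [1]
  a=12..16: none
  a=17: (17, -7, 19), (17, 7, 19)  [2]
  a=18..20: none
Total reduced forms: 1 + 1 + 2 = 4
h = 4

4


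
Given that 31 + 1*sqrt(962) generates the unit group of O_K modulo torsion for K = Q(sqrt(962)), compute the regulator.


epsilon = 31 + 1*sqrt(962)
= 62.0161
R = ln(62.0161)
= 4.1274

4.1274


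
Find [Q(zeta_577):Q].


The degree equals Euler's totient phi(577).
577 = 577
phi(577) = 576

576


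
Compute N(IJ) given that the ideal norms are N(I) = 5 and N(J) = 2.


N(IJ) = N(I) * N(J)
= 5 * 2
= 10

10


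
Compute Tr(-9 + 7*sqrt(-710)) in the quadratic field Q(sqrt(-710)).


Tr(a + b*sqrt(d)) = (a + b*sqrt(d)) + (a - b*sqrt(d)) = 2a
= 2 * (-9)
= -18

-18


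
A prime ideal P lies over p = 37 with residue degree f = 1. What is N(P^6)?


N(P^a) = p^(a*f)
= 37^(6*1)
= 37^6
= 2565726409

2565726409


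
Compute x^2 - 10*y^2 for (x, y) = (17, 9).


x^2 - d*y^2
= 17^2 - 10*9^2
= 289 - 810
= -521

-521


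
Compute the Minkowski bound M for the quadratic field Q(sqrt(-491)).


d = -491, d mod 4 = 1, so disc(K) = d = -491; |disc(K)| = 491
Imaginary quadratic field, so n = 2, s = r2 = 1, r1 = 0
M = (n!/n^n) * (4/pi)^s * sqrt(|disc(K)|) = (2!/2^2) * (4/pi)^1 * sqrt(491)
= 0.5 * 1.273240 * 22.158520
= 14.1066

14.1066


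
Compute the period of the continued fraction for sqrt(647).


Run the CF algorithm for sqrt(647).
a_0 = floor(sqrt(647)) = 25; set m_0=0, q_0=1.
Recurrence: m' = q*a - m,  q' = (d - m'^2)/q,  a' = floor((a_0 + m')/q').
  step 1: m=25, q=22, a=2
  step 2: m=19, q=13, a=3
  step 3: m=20, q=19, a=2
  step 4: m=18, q=17, a=2
  step 5: m=16, q=23, a=1
  step 6: m=7, q=26, a=1
  step 7: m=19, q=11, a=4
  step 8: m=25, q=2, a=25
  step 9: m=25, q=11, a=4
  step 10: m=19, q=26, a=1
  step 11: m=7, q=23, a=1
  step 12: m=16, q=17, a=2
  step 13: m=18, q=19, a=2
  step 14: m=20, q=13, a=3
  step 15: m=19, q=22, a=2
  step 16: m=25, q=1, a=50
a_16 = 2*a_0 = 50, so the period closes here.
sqrt(647) = [25; 2, 3, 2, 2, 1, 1, 4, 25, 4, 1, 1, 2, 2, 3, 2, 50]
Period length = 16

16


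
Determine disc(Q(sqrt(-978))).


For K = Q(sqrt(d)) with d squarefree: disc(K) = d if d = 1 mod 4, and disc(K) = 4d if d = 2 or 3 mod 4.
Here d = -978, and d mod 4 = 2.
d = 2 mod 4, not 1 (O_K = Z[sqrt(d)]), so disc(K) = 4d = 4 * (-978) = -3912

-3912


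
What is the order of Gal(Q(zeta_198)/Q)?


|Gal(Q(zeta_198)/Q)| = phi(198)
= 60

60


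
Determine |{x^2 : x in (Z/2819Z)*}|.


For prime p, the number of non-zero quadratic residues is (p-1)/2.
= (2819-1)/2
= 1409

1409


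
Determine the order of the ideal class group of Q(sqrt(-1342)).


K = Q(sqrt(-1342)). d mod 4 = 2, so D = disc(K) = 4d = -5368
h(K) equals the number of primitive reduced positive-definite forms (a, b, c) = a*x^2 + b*x*y + c*y^2 with b^2 - 4ac = D,
where reduced means |b| <= a <= c, with b >= 0 whenever |b| = a or a = c, and primitive means gcd(a, b, c) = 1.
Reduced forces 3a^2 <= |D| = 5368, so 1 <= a <= 42; b must have the parity of D, and c = (b^2 - D)/(4a) must be an integer >= a.
Enumerate a = 1..42, b in [-a, a]:
  a=1: (1, 0, 1342)  [1]
  a=2: (2, 0, 671)  [1]
  a=3..6: none
  a=7: (7, -6, 193), (7, 6, 193)  [2]
  a=8..10: none
  a=11: (11, 0, 122)  [1]
  a=12: none
  a=13: (13, -12, 106), (13, 12, 106)  [2]
  a=14: (14, -8, 97), (14, 8, 97)  [2]
  a=15..16: none
  a=17: (17, -2, 79), (17, 2, 79)  [2]
  a=18: none
  a=19: (19, -16, 74), (19, 16, 74)  [2]
  a=20..21: none
  a=22: (22, 0, 61)  [1]
  a=23..25: none
  a=26: (26, -12, 53), (26, 12, 53)  [2]
  a=27..33: none
  a=34: (34, -32, 47), (34, 32, 47)  [2]
  a=35..36: none
  a=37: (37, -16, 38), (37, 16, 38)  [2]
  a=38..42: none
Total reduced forms: 1 + 1 + 2 + 1 + 2 + 2 + 2 + 2 + 1 + 2 + 2 + 2 = 20
h = 20

20


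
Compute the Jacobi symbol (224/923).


Compute (224/923) via quadratic reciprocity:
  pull out 2: (2/923) = -1  (since 923 mod 8 = 3)
  pull out 2: (2/923) = -1  (since 923 mod 8 = 3)
  pull out 2: (2/923) = -1  (since 923 mod 8 = 3)
  pull out 2: (2/923) = -1  (since 923 mod 8 = 3)
  pull out 2: (2/923) = -1  (since 923 mod 8 = 3)
  reciprocity: (7/923) -> -(923/7)
  reduce: (6/7)
  pull out 2: (2/7) = +1  (since 7 mod 8 = 7)
  reciprocity: (3/7) -> -(7/3)
  reduce: (1/3)
  (1/3) = 1
Product of signs = -1

-1


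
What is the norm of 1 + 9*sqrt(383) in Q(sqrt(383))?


N(a + b*sqrt(d)) = a^2 - d*b^2
= (1)^2 - (383)*(9)^2
= 1 - 31023
= -31022

-31022


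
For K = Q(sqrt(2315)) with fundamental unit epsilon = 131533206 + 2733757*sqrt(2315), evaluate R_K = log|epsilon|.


epsilon = 131533206 + 2733757*sqrt(2315)
= 2.6307e+08
R = ln(2.6307e+08)
= 19.3879

19.3879


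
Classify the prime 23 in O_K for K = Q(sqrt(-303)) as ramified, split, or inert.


K = Q(sqrt(-303)). Since d mod 4 = 1, disc(K) = -303.
Check p | disc: -303 mod 23 = 19.
p does not divide disc. Compute Legendre symbol (d/p):
19^((23-1)/2) mod 23 = -1
(d/p) = -1, so p is inert: (p) stays prime with e=1, f=2, g=1.
Therefore p is inert.

inert


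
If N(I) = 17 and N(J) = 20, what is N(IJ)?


N(IJ) = N(I) * N(J)
= 17 * 20
= 340

340


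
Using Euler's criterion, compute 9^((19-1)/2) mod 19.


p = 19 is prime and the exponent is (p-1)/2 = 9, so by Euler's criterion 9^9 = (9/19) = +1 or -1 mod 19.
Compute by square-and-multiply:
  9 = 8 + 1 (binary 1001)
  Repeated squaring mod 19: 9^1 = 9, 9^2 = 5, 9^4 = 6, 9^8 = 17
  9^9 = 9^8 * 9^1 = 17 * 9 mod 19
    17 * 9 = 153 = 1 mod 19
  9^9 = 1 mod 19
Result 1: 9 is a quadratic residue mod 19.
9^9 mod 19 = 1

1


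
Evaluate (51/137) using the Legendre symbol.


p = 137 is prime, so compute (51/137) with the reciprocity algorithm (Jacobi-symbol steps: pull out 2s via (2/n), flip via reciprocity, reduce):
  reciprocity: (51/137) -> +(137/51)
  reduce: (35/51)
  reciprocity: (35/51) -> -(51/35)
  reduce: (16/35)
  pull out 2: (2/35) = -1  (since 35 mod 8 = 3)
  pull out 2: (2/35) = -1  (since 35 mod 8 = 3)
  pull out 2: (2/35) = -1  (since 35 mod 8 = 3)
  pull out 2: (2/35) = -1  (since 35 mod 8 = 3)
  (1/35) = 1
Product of signs = -1
(51/137) = -1

-1


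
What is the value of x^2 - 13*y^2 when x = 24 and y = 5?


x^2 - d*y^2
= 24^2 - 13*5^2
= 576 - 325
= 251

251


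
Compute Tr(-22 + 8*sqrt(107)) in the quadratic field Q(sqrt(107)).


Tr(a + b*sqrt(d)) = (a + b*sqrt(d)) + (a - b*sqrt(d)) = 2a
= 2 * (-22)
= -44

-44


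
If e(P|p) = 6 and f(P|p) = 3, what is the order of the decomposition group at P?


|D_P| = e * f
= 6 * 3
= 18

18


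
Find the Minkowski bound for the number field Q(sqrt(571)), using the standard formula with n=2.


d = 571, d mod 4 = 3, so disc(K) = 4d = 2284; |disc(K)| = 2284
Real quadratic field, so n = 2, s = r2 = 0, r1 = 2
M = (n!/n^n) * (4/pi)^s * sqrt(|disc(K)|) = (2!/2^2) * (4/pi)^0 * sqrt(2284)
= 0.5 * 1.000000 * 47.791213
= 23.8956

23.8956


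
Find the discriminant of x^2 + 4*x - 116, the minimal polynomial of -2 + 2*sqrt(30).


The element -2 + 2*sqrt(30) has minimal polynomial:
x^2 + 4*x - 116
Discriminant = (4)^2 - 4*(-116)
= 16 + 464
= 480

480


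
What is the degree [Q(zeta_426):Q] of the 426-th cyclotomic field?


The degree equals Euler's totient phi(426).
426 = 2 * 3 * 71
phi(426) = 140

140


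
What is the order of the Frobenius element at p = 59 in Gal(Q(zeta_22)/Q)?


The Frobenius at p in Gal(Q(zeta_n)/Q) = (Z/nZ)* is the class of p, so its order is ord_22(59), the smallest k >= 1 with 59^k = 1 mod 22.
n = 22 = 2 * 11, phi(22) = 10; the order divides phi(n).
Divisors of 10: 1, 2, 5, 10
Repeated squaring mod 22: 59^1 = 15, 59^2 = 5, 59^4 = 3, 59^8 = 9
Test divisors in increasing order:
  k=1: 59^1 = 15 mod 22
  k=2: 59^2 = 5 mod 22
  k=5: 59^5 = 3 * 15 = 1 mod 22  <- first divisor giving 1
Order = 5

5


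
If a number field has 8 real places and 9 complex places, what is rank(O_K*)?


By Dirichlet's unit theorem:
rank = r1 + r2 - 1
= 8 + 9 - 1
= 16

16


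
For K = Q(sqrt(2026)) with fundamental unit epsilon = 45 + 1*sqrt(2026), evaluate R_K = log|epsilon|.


epsilon = 45 + 1*sqrt(2026)
= 90.0111
R = ln(90.0111)
= 4.4999

4.4999


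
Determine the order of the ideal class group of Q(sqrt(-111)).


K = Q(sqrt(-111)). d mod 4 = 1, so D = disc(K) = d = -111
h(K) equals the number of primitive reduced positive-definite forms (a, b, c) = a*x^2 + b*x*y + c*y^2 with b^2 - 4ac = D,
where reduced means |b| <= a <= c, with b >= 0 whenever |b| = a or a = c, and primitive means gcd(a, b, c) = 1.
Reduced forces 3a^2 <= |D| = 111, so 1 <= a <= 6; b must have the parity of D, and c = (b^2 - D)/(4a) must be an integer >= a.
Enumerate a = 1..6, b in [-a, a]:
  a=1: (1, 1, 28)  [1]
  a=2: (2, -1, 14), (2, 1, 14)  [2]
  a=3: (3, 3, 10)  [1]
  a=4: (4, -1, 7), (4, 1, 7)  [2]
  a=5: (5, -3, 6), (5, 3, 6)  [2]
  a=6: none
Total reduced forms: 1 + 2 + 1 + 2 + 2 = 8
h = 8

8


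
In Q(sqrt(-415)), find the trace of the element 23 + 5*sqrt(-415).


Tr(a + b*sqrt(d)) = (a + b*sqrt(d)) + (a - b*sqrt(d)) = 2a
= 2 * (23)
= 46

46


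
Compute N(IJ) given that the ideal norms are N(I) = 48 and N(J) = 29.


N(IJ) = N(I) * N(J)
= 48 * 29
= 1392

1392


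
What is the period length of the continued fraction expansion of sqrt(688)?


Run the CF algorithm for sqrt(688).
a_0 = floor(sqrt(688)) = 26; set m_0=0, q_0=1.
Recurrence: m' = q*a - m,  q' = (d - m'^2)/q,  a' = floor((a_0 + m')/q').
  step 1: m=26, q=12, a=4
  step 2: m=22, q=17, a=2
  step 3: m=12, q=32, a=1
  step 4: m=20, q=9, a=5
  step 5: m=25, q=7, a=7
  step 6: m=24, q=16, a=3
  step 7: m=24, q=7, a=7
  step 8: m=25, q=9, a=5
  step 9: m=20, q=32, a=1
  step 10: m=12, q=17, a=2
  step 11: m=22, q=12, a=4
  step 12: m=26, q=1, a=52
a_12 = 2*a_0 = 52, so the period closes here.
sqrt(688) = [26; 4, 2, 1, 5, 7, 3, 7, 5, 1, 2, 4, 52]
Period length = 12

12


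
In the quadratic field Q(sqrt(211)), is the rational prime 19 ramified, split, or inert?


K = Q(sqrt(211)). Since d mod 4 = 3, disc(K) = 844.
Check p | disc: 844 mod 19 = 8.
p does not divide disc. Compute Legendre symbol (d/p):
2^((19-1)/2) mod 19 = -1
(d/p) = -1, so p is inert: (p) stays prime with e=1, f=2, g=1.
Therefore p is inert.

inert


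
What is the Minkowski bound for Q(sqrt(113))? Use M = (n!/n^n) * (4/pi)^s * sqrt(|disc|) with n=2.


d = 113, d mod 4 = 1, so disc(K) = d = 113; |disc(K)| = 113
Real quadratic field, so n = 2, s = r2 = 0, r1 = 2
M = (n!/n^n) * (4/pi)^s * sqrt(|disc(K)|) = (2!/2^2) * (4/pi)^0 * sqrt(113)
= 0.5 * 1.000000 * 10.630146
= 5.3151

5.3151


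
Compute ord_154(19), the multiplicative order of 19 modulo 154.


We want ord_154(19), the smallest k >= 1 with 19^k = 1 mod 154.
n = 154 = 2 * 7 * 11, phi(154) = 60; the order divides phi(n).
Divisors of 60: 1, 2, 3, 4, 5, 6, 10, 12, 15, 20, 30, 60
Repeated squaring mod 154: 19^1 = 19, 19^2 = 53, 19^4 = 37, 19^8 = 137, 19^16 = 135, 19^32 = 53
Test divisors in increasing order:
  k=1: 19^1 = 19 mod 154
  k=2: 19^2 = 53 mod 154
  k=3: 19^3 = 53 * 19 = 83 mod 154
  k=4: 19^4 = 37 mod 154
  k=5: 19^5 = 37 * 19 = 87 mod 154
  k=6: 19^6 = 37 * 53 = 113 mod 154
  k=10: 19^10 = 137 * 53 = 23 mod 154
  k=12: 19^12 = 137 * 37 = 141 mod 154
  k=15: 19^15 = 137 * 37 * 53 * 19 = 153 mod 154
  k=20: 19^20 = 135 * 37 = 67 mod 154
  k=30: 19^30 = 135 * 137 * 37 * 53 = 1 mod 154  <- first divisor giving 1
Order = 30

30


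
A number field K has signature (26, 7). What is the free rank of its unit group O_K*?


By Dirichlet's unit theorem:
rank = r1 + r2 - 1
= 26 + 7 - 1
= 32

32


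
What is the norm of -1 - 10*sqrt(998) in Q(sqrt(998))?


N(a + b*sqrt(d)) = a^2 - d*b^2
= (-1)^2 - (998)*(-10)^2
= 1 - 99800
= -99799

-99799


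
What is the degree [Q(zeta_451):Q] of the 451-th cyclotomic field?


The degree equals Euler's totient phi(451).
451 = 11 * 41
phi(451) = 400

400


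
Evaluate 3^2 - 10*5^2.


x^2 - d*y^2
= 3^2 - 10*5^2
= 9 - 250
= -241

-241


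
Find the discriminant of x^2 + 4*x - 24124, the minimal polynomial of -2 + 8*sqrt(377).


The element -2 + 8*sqrt(377) has minimal polynomial:
x^2 + 4*x - 24124
Discriminant = (4)^2 - 4*(-24124)
= 16 + 96496
= 96512

96512


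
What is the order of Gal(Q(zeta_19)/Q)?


|Gal(Q(zeta_19)/Q)| = phi(19)
= 18

18


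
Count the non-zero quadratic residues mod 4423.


For prime p, the number of non-zero quadratic residues is (p-1)/2.
= (4423-1)/2
= 2211

2211


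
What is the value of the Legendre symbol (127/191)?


p = 191 is prime, so compute (127/191) with the reciprocity algorithm (Jacobi-symbol steps: pull out 2s via (2/n), flip via reciprocity, reduce):
  reciprocity: (127/191) -> -(191/127)
  reduce: (64/127)
  pull out 2: (2/127) = +1  (since 127 mod 8 = 7)
  pull out 2: (2/127) = +1  (since 127 mod 8 = 7)
  pull out 2: (2/127) = +1  (since 127 mod 8 = 7)
  pull out 2: (2/127) = +1  (since 127 mod 8 = 7)
  pull out 2: (2/127) = +1  (since 127 mod 8 = 7)
  pull out 2: (2/127) = +1  (since 127 mod 8 = 7)
  (1/127) = 1
Product of signs = -1
(127/191) = -1

-1


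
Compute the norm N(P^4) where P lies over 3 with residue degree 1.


N(P^a) = p^(a*f)
= 3^(4*1)
= 3^4
= 81

81


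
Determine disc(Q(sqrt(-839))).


For K = Q(sqrt(d)) with d squarefree: disc(K) = d if d = 1 mod 4, and disc(K) = 4d if d = 2 or 3 mod 4.
Here d = -839, and d mod 4 = 1.
d = 1 mod 4 (O_K = Z[(1+sqrt(d))/2]), so disc(K) = d = -839

-839


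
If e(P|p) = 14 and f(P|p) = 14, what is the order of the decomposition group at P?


|D_P| = e * f
= 14 * 14
= 196

196


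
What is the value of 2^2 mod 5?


p = 5 is prime and the exponent is (p-1)/2 = 2, so by Euler's criterion 2^2 = (2/5) = +1 or -1 mod 5.
Compute by square-and-multiply:
  2 = 2 (binary 10)
  Repeated squaring mod 5: 2^1 = 2, 2^2 = 4
  2^2 = 4 mod 5
Result 4 = p - 1 = -1 mod 5: 2 is a quadratic non-residue mod 5. As a residue in [0, p-1] the value is 4.
2^2 mod 5 = 4

4


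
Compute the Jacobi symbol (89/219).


Compute (89/219) via quadratic reciprocity:
  reciprocity: (89/219) -> +(219/89)
  reduce: (41/89)
  reciprocity: (41/89) -> +(89/41)
  reduce: (7/41)
  reciprocity: (7/41) -> +(41/7)
  reduce: (6/7)
  pull out 2: (2/7) = +1  (since 7 mod 8 = 7)
  reciprocity: (3/7) -> -(7/3)
  reduce: (1/3)
  (1/3) = 1
Product of signs = -1

-1


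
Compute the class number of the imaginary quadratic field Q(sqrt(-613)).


K = Q(sqrt(-613)). d mod 4 = 3, so D = disc(K) = 4d = -2452
h(K) equals the number of primitive reduced positive-definite forms (a, b, c) = a*x^2 + b*x*y + c*y^2 with b^2 - 4ac = D,
where reduced means |b| <= a <= c, with b >= 0 whenever |b| = a or a = c, and primitive means gcd(a, b, c) = 1.
Reduced forces 3a^2 <= |D| = 2452, so 1 <= a <= 28; b must have the parity of D, and c = (b^2 - D)/(4a) must be an integer >= a.
Enumerate a = 1..28, b in [-a, a]:
  a=1: (1, 0, 613)  [1]
  a=2: (2, 2, 307)  [1]
  a=3..10: none
  a=11: (11, -10, 58), (11, 10, 58)  [2]
  a=12..16: none
  a=17: (17, -8, 37), (17, 8, 37)  [2]
  a=18..21: none
  a=22: (22, -10, 29), (22, 10, 29)  [2]
  a=23: (23, -20, 31), (23, 20, 31)  [2]
  a=24..28: none
Total reduced forms: 1 + 1 + 2 + 2 + 2 + 2 = 10
h = 10

10


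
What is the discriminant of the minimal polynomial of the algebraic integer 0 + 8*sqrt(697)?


The element 0 + 8*sqrt(697) has minimal polynomial:
x^2 + 0*x - 44608
Discriminant = (0)^2 - 4*(-44608)
= 0 + 178432
= 178432

178432


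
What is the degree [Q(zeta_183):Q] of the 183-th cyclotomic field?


The degree equals Euler's totient phi(183).
183 = 3 * 61
phi(183) = 120

120


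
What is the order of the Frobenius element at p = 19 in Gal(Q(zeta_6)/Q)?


The Frobenius at p in Gal(Q(zeta_n)/Q) = (Z/nZ)* is the class of p, so its order is ord_6(19), the smallest k >= 1 with 19^k = 1 mod 6.
n = 6 = 2 * 3, phi(6) = 2; the order divides phi(n).
Divisors of 2: 1, 2
Repeated squaring mod 6: 19^1 = 1, 19^2 = 1
Test divisors in increasing order:
  k=1: 19^1 = 1 mod 6  <- first divisor giving 1
Order = 1

1


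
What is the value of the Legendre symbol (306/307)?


p = 307 is prime, so compute (306/307) with the reciprocity algorithm (Jacobi-symbol steps: pull out 2s via (2/n), flip via reciprocity, reduce):
  pull out 2: (2/307) = -1  (since 307 mod 8 = 3)
  reciprocity: (153/307) -> +(307/153)
  reduce: (1/153)
  (1/153) = 1
Product of signs = -1
(306/307) = -1

-1
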